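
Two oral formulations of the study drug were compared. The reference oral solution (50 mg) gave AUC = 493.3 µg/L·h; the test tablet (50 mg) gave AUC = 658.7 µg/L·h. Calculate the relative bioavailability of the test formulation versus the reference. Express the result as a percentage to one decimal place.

F_rel = (AUC_test/D_test) / (AUC_ref/D_ref)
      = (658.7/50) / (493.3/50)
      = 13.174 / 9.866 = 1.3353 = 133.53%

F_rel = 133.5%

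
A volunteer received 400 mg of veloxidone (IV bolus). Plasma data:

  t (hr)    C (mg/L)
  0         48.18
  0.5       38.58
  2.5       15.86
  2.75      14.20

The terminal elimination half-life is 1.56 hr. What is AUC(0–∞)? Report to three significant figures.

Trapezoidal AUC_0→2.75:
  [0→0.5]: (48.18+38.58)/2 × 0.5 = 21.69
  [0.5→2.5]: (38.58+15.86)/2 × 2 = 54.44
  [2.5→2.75]: (15.86+14.20)/2 × 0.25 = 3.7575
  Sum = 79.8875 mg/L·hr
k_e = ln2 / t½ = 0.693147 / 1.56 = 0.4443 hr^-1
Extrapolated tail: C_last / k_e = 14.20 / 0.4443 = 31.960
AUC_0→∞ = 79.8875 + 31.960 = 111.8475 mg/L·hr

AUC = 112 mg/L·hr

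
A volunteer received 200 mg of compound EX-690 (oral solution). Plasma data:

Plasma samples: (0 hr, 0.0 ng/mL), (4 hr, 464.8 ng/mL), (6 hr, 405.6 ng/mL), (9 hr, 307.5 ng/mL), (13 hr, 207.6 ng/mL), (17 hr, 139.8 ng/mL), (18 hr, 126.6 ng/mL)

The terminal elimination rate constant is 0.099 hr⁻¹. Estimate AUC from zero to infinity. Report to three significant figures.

Trapezoidal AUC_0→18:
  [0→4]: (0.0+464.8)/2 × 4 = 929.6
  [4→6]: (464.8+405.6)/2 × 2 = 870.4
  [6→9]: (405.6+307.5)/2 × 3 = 1069.65
  [9→13]: (307.5+207.6)/2 × 4 = 1030.2
  [13→17]: (207.6+139.8)/2 × 4 = 694.8
  [17→18]: (139.8+126.6)/2 × 1 = 133.2
  Sum = 4727.85 ng/mL·hr
Extrapolated tail: C_last / k_e = 126.6 / 0.099 = 1278.788
AUC_0→∞ = 4727.85 + 1278.788 = 6006.638 ng/mL·hr

AUC = 6010 ng/mL·hr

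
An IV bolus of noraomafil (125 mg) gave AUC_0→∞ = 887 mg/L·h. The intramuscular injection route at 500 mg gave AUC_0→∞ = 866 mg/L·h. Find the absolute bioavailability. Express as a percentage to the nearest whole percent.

F = (AUC_ev / D_ev) / (AUC_iv / D_iv)
  = (866/500) / (887/125)
  = 1.732 / 7.096 = 0.2441
  = 24.41%

F = 24%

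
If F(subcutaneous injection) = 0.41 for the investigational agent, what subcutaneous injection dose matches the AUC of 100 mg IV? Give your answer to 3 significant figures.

D_subcutaneous = 244 mg

For equal systemic exposure: F × D_ev = D_iv
D_ev = D_iv / F = 100 / 0.41 = 243.902 mg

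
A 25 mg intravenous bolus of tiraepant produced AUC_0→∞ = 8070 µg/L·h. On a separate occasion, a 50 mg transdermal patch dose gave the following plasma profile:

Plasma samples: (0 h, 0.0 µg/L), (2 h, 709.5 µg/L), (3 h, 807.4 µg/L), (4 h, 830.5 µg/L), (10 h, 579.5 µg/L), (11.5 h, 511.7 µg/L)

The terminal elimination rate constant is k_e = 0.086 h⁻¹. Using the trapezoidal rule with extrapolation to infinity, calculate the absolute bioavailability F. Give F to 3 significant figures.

F = 0.823

Trapezoidal AUC_0→11.5 (transdermal patch):
  [0→2]: (0.0+709.5)/2 × 2 = 709.5
  [2→3]: (709.5+807.4)/2 × 1 = 758.45
  [3→4]: (807.4+830.5)/2 × 1 = 818.95
  [4→10]: (830.5+579.5)/2 × 6 = 4230.0
  [10→11.5]: (579.5+511.7)/2 × 1.5 = 818.4
  Sum = 7335.3 µg/L·h
Tail: C_last/k_e = 511.7/0.086 = 5950.000
AUC_0→∞ (transdermal patch) = 7335.3 + 5950.000 = 13285.3 µg/L·h
F = (AUC_ev/D_ev)/(AUC_iv/D_iv) = (13285.3/50)/(8070/25) = 265.706/322.8 = 0.8231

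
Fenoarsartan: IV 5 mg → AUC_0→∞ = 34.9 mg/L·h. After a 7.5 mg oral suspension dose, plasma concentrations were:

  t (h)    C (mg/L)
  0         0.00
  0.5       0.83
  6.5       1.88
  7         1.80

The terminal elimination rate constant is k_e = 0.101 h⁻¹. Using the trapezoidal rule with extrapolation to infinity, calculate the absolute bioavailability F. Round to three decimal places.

Trapezoidal AUC_0→7 (oral suspension):
  [0→0.5]: (0.00+0.83)/2 × 0.5 = 0.2075
  [0.5→6.5]: (0.83+1.88)/2 × 6 = 8.13
  [6.5→7]: (1.88+1.80)/2 × 0.5 = 0.92
  Sum = 9.2575 mg/L·h
Tail: C_last/k_e = 1.80/0.101 = 17.822
AUC_0→∞ (oral suspension) = 9.2575 + 17.822 = 27.0795 mg/L·h
F = (AUC_ev/D_ev)/(AUC_iv/D_iv) = (27.0795/7.5)/(34.9/5) = 3.6106/6.98 = 0.5173

F = 0.517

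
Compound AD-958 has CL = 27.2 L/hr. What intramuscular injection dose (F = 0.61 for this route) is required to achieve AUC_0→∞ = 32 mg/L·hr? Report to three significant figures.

Dose = CL × AUC_0→∞ / F
     = 27.2 × 32 / 0.61 = 1426.89 mg

Dose = 1430 mg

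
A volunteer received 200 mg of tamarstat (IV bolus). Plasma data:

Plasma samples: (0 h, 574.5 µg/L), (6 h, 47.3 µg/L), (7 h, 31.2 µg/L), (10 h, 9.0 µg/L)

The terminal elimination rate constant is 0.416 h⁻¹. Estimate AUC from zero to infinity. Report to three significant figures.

AUC = 1990 µg/L·h

Trapezoidal AUC_0→10:
  [0→6]: (574.5+47.3)/2 × 6 = 1865.4
  [6→7]: (47.3+31.2)/2 × 1 = 39.25
  [7→10]: (31.2+9.0)/2 × 3 = 60.3
  Sum = 1964.95 µg/L·h
Extrapolated tail: C_last / k_e = 9.0 / 0.416 = 21.635
AUC_0→∞ = 1964.95 + 21.635 = 1986.585 µg/L·h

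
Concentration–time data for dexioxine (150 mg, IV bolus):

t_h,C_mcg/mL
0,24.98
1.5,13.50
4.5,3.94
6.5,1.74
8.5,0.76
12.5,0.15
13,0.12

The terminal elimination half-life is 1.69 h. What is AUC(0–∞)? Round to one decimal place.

AUC = 65.4 mcg/mL·h

Trapezoidal AUC_0→13:
  [0→1.5]: (24.98+13.50)/2 × 1.5 = 28.86
  [1.5→4.5]: (13.50+3.94)/2 × 3 = 26.16
  [4.5→6.5]: (3.94+1.74)/2 × 2 = 5.68
  [6.5→8.5]: (1.74+0.76)/2 × 2 = 2.5
  [8.5→12.5]: (0.76+0.15)/2 × 4 = 1.82
  [12.5→13]: (0.15+0.12)/2 × 0.5 = 0.0675
  Sum = 65.0875 mcg/mL·h
k_e = ln2 / t½ = 0.693147 / 1.69 = 0.4101 h^-1
Extrapolated tail: C_last / k_e = 0.12 / 0.4101 = 0.293
AUC_0→∞ = 65.0875 + 0.293 = 65.3805 mcg/mL·h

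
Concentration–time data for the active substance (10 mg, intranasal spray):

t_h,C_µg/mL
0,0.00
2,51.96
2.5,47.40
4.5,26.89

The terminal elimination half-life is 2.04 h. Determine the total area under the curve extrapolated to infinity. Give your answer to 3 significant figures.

Trapezoidal AUC_0→4.5:
  [0→2]: (0.00+51.96)/2 × 2 = 51.96
  [2→2.5]: (51.96+47.40)/2 × 0.5 = 24.84
  [2.5→4.5]: (47.40+26.89)/2 × 2 = 74.29
  Sum = 151.09 µg/mL·h
k_e = ln2 / t½ = 0.693147 / 2.04 = 0.3398 h^-1
Extrapolated tail: C_last / k_e = 26.89 / 0.3398 = 79.135
AUC_0→∞ = 151.09 + 79.135 = 230.225 µg/mL·h

AUC = 230 µg/mL·h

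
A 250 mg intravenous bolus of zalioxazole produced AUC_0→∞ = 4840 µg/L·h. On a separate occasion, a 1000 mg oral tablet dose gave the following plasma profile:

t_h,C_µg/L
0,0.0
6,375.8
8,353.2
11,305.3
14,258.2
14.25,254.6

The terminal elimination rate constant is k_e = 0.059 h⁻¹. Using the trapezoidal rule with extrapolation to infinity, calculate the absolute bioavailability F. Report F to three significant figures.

Trapezoidal AUC_0→14.25 (oral tablet):
  [0→6]: (0.0+375.8)/2 × 6 = 1127.4
  [6→8]: (375.8+353.2)/2 × 2 = 729.0
  [8→11]: (353.2+305.3)/2 × 3 = 987.75
  [11→14]: (305.3+258.2)/2 × 3 = 845.25
  [14→14.25]: (258.2+254.6)/2 × 0.25 = 64.1
  Sum = 3753.5 µg/L·h
Tail: C_last/k_e = 254.6/0.059 = 4315.254
AUC_0→∞ (oral tablet) = 3753.5 + 4315.254 = 8068.754 µg/L·h
F = (AUC_ev/D_ev)/(AUC_iv/D_iv) = (8068.754/1000)/(4840/250) = 8.068754/19.36 = 0.4168

F = 0.417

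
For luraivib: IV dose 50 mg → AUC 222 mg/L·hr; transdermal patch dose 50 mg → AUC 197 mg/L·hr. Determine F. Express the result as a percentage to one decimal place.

F = 88.7%

F = (AUC_ev / D_ev) / (AUC_iv / D_iv)
  = (197/50) / (222/50)
  = 3.94 / 4.44 = 0.8874
  = 88.74%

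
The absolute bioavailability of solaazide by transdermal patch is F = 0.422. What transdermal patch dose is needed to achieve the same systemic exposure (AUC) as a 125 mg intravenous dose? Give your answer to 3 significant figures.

D_transdermal = 296 mg

For equal systemic exposure: F × D_ev = D_iv
D_ev = D_iv / F = 125 / 0.422 = 296.209 mg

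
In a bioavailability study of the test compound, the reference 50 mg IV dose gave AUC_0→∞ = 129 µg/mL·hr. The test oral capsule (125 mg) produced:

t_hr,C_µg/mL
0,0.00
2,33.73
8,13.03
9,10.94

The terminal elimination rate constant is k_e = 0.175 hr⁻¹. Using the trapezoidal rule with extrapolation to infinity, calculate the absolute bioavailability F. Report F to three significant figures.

Trapezoidal AUC_0→9 (oral capsule):
  [0→2]: (0.00+33.73)/2 × 2 = 33.73
  [2→8]: (33.73+13.03)/2 × 6 = 140.28
  [8→9]: (13.03+10.94)/2 × 1 = 11.985
  Sum = 185.995 µg/mL·hr
Tail: C_last/k_e = 10.94/0.175 = 62.514
AUC_0→∞ (oral capsule) = 185.995 + 62.514 = 248.509 µg/mL·hr
F = (AUC_ev/D_ev)/(AUC_iv/D_iv) = (248.509/125)/(129/50) = 1.988072/2.58 = 0.7706

F = 0.771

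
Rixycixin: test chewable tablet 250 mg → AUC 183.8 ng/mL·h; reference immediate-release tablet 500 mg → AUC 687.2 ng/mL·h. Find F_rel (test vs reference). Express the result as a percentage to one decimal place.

F_rel = (AUC_test/D_test) / (AUC_ref/D_ref)
      = (183.8/250) / (687.2/500)
      = 0.7352 / 1.3744 = 0.5349 = 53.49%

F_rel = 53.5%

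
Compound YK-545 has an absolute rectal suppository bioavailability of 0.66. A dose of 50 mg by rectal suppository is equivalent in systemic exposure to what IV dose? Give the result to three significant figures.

D_iv = 33.0 mg

Systemic exposure from an extravascular dose = F × D_ev, so the equivalent IV dose is F × D_ev.
D_iv = F × D_ev = 0.66 × 50 = 33 mg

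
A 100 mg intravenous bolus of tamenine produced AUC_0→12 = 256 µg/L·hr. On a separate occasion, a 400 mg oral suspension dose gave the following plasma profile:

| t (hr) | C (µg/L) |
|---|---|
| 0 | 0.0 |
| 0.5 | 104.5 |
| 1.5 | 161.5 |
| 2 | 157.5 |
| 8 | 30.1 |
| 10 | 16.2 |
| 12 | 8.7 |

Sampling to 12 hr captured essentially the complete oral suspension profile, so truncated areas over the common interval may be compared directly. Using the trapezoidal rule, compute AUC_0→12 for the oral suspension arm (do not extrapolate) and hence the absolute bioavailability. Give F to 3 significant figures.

Trapezoidal AUC_0→12 (oral suspension):
  [0→0.5]: (0.0+104.5)/2 × 0.5 = 26.125
  [0.5→1.5]: (104.5+161.5)/2 × 1 = 133.0
  [1.5→2]: (161.5+157.5)/2 × 0.5 = 79.75
  [2→8]: (157.5+30.1)/2 × 6 = 562.8
  [8→10]: (30.1+16.2)/2 × 2 = 46.3
  [10→12]: (16.2+8.7)/2 × 2 = 24.9
  Sum = 872.875 µg/L·hr
F = (AUC_ev/D_ev)/(AUC_iv/D_iv) = (872.875/400)/(256/100) = 2.1821875/2.56 = 0.8524

F = 0.852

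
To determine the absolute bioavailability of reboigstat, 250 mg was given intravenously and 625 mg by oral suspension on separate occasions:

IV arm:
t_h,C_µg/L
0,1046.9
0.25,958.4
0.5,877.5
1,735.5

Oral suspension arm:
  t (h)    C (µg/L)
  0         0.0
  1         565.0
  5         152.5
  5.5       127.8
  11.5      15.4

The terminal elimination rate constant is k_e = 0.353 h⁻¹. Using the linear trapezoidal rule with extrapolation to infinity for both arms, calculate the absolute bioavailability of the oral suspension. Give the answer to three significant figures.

Trapezoidal AUC_0→1 (IV):
  [0→0.25]: (1046.9+958.4)/2 × 0.25 = 250.6625
  [0.25→0.5]: (958.4+877.5)/2 × 0.25 = 229.4875
  [0.5→1]: (877.5+735.5)/2 × 0.5 = 403.25
  Sum = 883.4 µg/L·h
IV tail: 735.5/0.353 = 2083.569; AUC_iv,0→∞ = 883.4 + 2083.569 = 2966.969 µg/L·h
Trapezoidal AUC_0→11.5 (oral suspension):
  [0→1]: (0.0+565.0)/2 × 1 = 282.5
  [1→5]: (565.0+152.5)/2 × 4 = 1435.0
  [5→5.5]: (152.5+127.8)/2 × 0.5 = 70.075
  [5.5→11.5]: (127.8+15.4)/2 × 6 = 429.6
  Sum = 2217.175 µg/L·h
oral suspension tail: 15.4/0.353 = 43.626; AUC_ev,0→∞ = 2217.175 + 43.626 = 2260.801 µg/L·h
F = (AUC_ev/D_ev)/(AUC_iv/D_iv) = (2260.801/625)/(2966.969/250) = 3.6172816/11.867876 = 0.3048

F = 0.305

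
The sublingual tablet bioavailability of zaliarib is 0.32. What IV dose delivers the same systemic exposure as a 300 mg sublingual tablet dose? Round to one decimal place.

Systemic exposure from an extravascular dose = F × D_ev, so the equivalent IV dose is F × D_ev.
D_iv = F × D_ev = 0.32 × 300 = 96 mg

D_iv = 96.0 mg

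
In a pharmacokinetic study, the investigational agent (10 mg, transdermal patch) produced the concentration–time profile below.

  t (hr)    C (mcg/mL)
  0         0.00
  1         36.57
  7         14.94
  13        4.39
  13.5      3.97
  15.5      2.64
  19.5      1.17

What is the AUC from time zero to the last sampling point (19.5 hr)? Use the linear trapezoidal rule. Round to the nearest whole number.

AUC = 247 mcg/mL·hr

Trapezoidal AUC_0→19.5:
  [0→1]: (0.00+36.57)/2 × 1 = 18.285
  [1→7]: (36.57+14.94)/2 × 6 = 154.53
  [7→13]: (14.94+4.39)/2 × 6 = 57.99
  [13→13.5]: (4.39+3.97)/2 × 0.5 = 2.09
  [13.5→15.5]: (3.97+2.64)/2 × 2 = 6.61
  [15.5→19.5]: (2.64+1.17)/2 × 4 = 7.62
  Sum = 247.125 mcg/mL·hr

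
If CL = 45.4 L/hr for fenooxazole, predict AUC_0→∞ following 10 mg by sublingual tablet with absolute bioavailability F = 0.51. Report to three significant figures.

AUC = 0.112 mg/L·hr

AUC_0→∞ = F × Dose / CL
        = 0.51 × 10 / 45.4 = 0.112335 mg/L·hr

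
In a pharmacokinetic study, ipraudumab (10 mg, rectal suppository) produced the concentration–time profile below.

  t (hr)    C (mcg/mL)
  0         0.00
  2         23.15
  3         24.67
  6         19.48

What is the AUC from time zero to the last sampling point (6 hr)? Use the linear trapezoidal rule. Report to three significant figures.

Trapezoidal AUC_0→6:
  [0→2]: (0.00+23.15)/2 × 2 = 23.15
  [2→3]: (23.15+24.67)/2 × 1 = 23.91
  [3→6]: (24.67+19.48)/2 × 3 = 66.225
  Sum = 113.285 mcg/mL·hr

AUC = 113 mcg/mL·hr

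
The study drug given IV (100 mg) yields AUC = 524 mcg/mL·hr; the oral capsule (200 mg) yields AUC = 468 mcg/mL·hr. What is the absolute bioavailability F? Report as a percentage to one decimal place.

F = (AUC_ev / D_ev) / (AUC_iv / D_iv)
  = (468/200) / (524/100)
  = 2.34 / 5.24 = 0.4466
  = 44.66%

F = 44.7%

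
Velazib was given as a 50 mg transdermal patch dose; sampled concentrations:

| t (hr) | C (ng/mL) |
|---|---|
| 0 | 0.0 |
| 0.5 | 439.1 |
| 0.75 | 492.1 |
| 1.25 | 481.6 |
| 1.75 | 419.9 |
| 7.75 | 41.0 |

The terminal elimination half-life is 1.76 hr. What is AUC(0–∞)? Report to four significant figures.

AUC = 2182 ng/mL·hr

Trapezoidal AUC_0→7.75:
  [0→0.5]: (0.0+439.1)/2 × 0.5 = 109.775
  [0.5→0.75]: (439.1+492.1)/2 × 0.25 = 116.4
  [0.75→1.25]: (492.1+481.6)/2 × 0.5 = 243.425
  [1.25→1.75]: (481.6+419.9)/2 × 0.5 = 225.375
  [1.75→7.75]: (419.9+41.0)/2 × 6 = 1382.7
  Sum = 2077.675 ng/mL·hr
k_e = ln2 / t½ = 0.693147 / 1.76 = 0.3938 hr^-1
Extrapolated tail: C_last / k_e = 41.0 / 0.3938 = 104.114
AUC_0→∞ = 2077.675 + 104.114 = 2181.789 ng/mL·hr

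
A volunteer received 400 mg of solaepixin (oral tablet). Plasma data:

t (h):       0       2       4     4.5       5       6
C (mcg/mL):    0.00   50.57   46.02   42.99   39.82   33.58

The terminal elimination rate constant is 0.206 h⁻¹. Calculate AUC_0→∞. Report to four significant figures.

Trapezoidal AUC_0→6:
  [0→2]: (0.00+50.57)/2 × 2 = 50.57
  [2→4]: (50.57+46.02)/2 × 2 = 96.59
  [4→4.5]: (46.02+42.99)/2 × 0.5 = 22.2525
  [4.5→5]: (42.99+39.82)/2 × 0.5 = 20.7025
  [5→6]: (39.82+33.58)/2 × 1 = 36.7
  Sum = 226.815 mcg/mL·h
Extrapolated tail: C_last / k_e = 33.58 / 0.206 = 163.010
AUC_0→∞ = 226.815 + 163.010 = 389.825 mcg/mL·h

AUC = 389.8 mcg/mL·h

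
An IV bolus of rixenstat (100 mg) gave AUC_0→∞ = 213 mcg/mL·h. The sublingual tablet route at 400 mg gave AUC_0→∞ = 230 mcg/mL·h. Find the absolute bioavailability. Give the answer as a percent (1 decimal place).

F = 27.0%

F = (AUC_ev / D_ev) / (AUC_iv / D_iv)
  = (230/400) / (213/100)
  = 0.575 / 2.13 = 0.2700
  = 27.00%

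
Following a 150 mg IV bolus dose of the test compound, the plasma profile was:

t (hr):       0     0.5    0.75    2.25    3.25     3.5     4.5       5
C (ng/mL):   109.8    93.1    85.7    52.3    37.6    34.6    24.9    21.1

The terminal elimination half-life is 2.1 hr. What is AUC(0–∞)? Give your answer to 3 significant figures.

AUC = 336 ng/mL·hr

Trapezoidal AUC_0→5:
  [0→0.5]: (109.8+93.1)/2 × 0.5 = 50.725
  [0.5→0.75]: (93.1+85.7)/2 × 0.25 = 22.35
  [0.75→2.25]: (85.7+52.3)/2 × 1.5 = 103.5
  [2.25→3.25]: (52.3+37.6)/2 × 1 = 44.95
  [3.25→3.5]: (37.6+34.6)/2 × 0.25 = 9.025
  [3.5→4.5]: (34.6+24.9)/2 × 1 = 29.75
  [4.5→5]: (24.9+21.1)/2 × 0.5 = 11.5
  Sum = 271.8 ng/mL·hr
k_e = ln2 / t½ = 0.693147 / 2.1 = 0.3301 hr^-1
Extrapolated tail: C_last / k_e = 21.1 / 0.3301 = 63.920
AUC_0→∞ = 271.8 + 63.920 = 335.72 ng/mL·hr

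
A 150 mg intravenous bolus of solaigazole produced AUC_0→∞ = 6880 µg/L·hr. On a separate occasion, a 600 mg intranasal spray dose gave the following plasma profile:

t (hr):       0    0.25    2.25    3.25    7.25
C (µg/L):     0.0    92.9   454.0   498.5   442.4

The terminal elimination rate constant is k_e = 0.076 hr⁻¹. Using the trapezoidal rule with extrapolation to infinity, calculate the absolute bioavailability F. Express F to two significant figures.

Trapezoidal AUC_0→7.25 (intranasal spray):
  [0→0.25]: (0.0+92.9)/2 × 0.25 = 11.6125
  [0.25→2.25]: (92.9+454.0)/2 × 2 = 546.9
  [2.25→3.25]: (454.0+498.5)/2 × 1 = 476.25
  [3.25→7.25]: (498.5+442.4)/2 × 4 = 1881.8
  Sum = 2916.5625 µg/L·hr
Tail: C_last/k_e = 442.4/0.076 = 5821.053
AUC_0→∞ (intranasal spray) = 2916.5625 + 5821.053 = 8737.6155 µg/L·hr
F = (AUC_ev/D_ev)/(AUC_iv/D_iv) = (8737.6155/600)/(6880/150) = 14.5627/45.8667 = 0.3175

F = 0.32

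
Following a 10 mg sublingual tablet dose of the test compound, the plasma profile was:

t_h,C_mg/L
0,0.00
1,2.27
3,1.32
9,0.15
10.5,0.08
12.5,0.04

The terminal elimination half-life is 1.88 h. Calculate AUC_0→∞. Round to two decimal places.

Trapezoidal AUC_0→12.5:
  [0→1]: (0.00+2.27)/2 × 1 = 1.135
  [1→3]: (2.27+1.32)/2 × 2 = 3.59
  [3→9]: (1.32+0.15)/2 × 6 = 4.41
  [9→10.5]: (0.15+0.08)/2 × 1.5 = 0.1725
  [10.5→12.5]: (0.08+0.04)/2 × 2 = 0.12
  Sum = 9.4275 mg/L·h
k_e = ln2 / t½ = 0.693147 / 1.88 = 0.3687 h^-1
Extrapolated tail: C_last / k_e = 0.04 / 0.3687 = 0.108
AUC_0→∞ = 9.4275 + 0.108 = 9.5355 mg/L·h

AUC = 9.54 mg/L·h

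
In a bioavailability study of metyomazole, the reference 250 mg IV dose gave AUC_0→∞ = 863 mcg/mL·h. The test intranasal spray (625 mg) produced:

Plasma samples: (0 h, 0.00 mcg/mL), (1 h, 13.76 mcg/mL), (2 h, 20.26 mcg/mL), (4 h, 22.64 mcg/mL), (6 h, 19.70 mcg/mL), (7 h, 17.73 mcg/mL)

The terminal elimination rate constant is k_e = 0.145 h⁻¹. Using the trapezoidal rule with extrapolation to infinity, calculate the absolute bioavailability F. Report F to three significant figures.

Trapezoidal AUC_0→7 (intranasal spray):
  [0→1]: (0.00+13.76)/2 × 1 = 6.88
  [1→2]: (13.76+20.26)/2 × 1 = 17.01
  [2→4]: (20.26+22.64)/2 × 2 = 42.9
  [4→6]: (22.64+19.70)/2 × 2 = 42.34
  [6→7]: (19.70+17.73)/2 × 1 = 18.715
  Sum = 127.845 mcg/mL·h
Tail: C_last/k_e = 17.73/0.145 = 122.276
AUC_0→∞ (intranasal spray) = 127.845 + 122.276 = 250.121 mcg/mL·h
F = (AUC_ev/D_ev)/(AUC_iv/D_iv) = (250.121/625)/(863/250) = 0.4001936/3.452 = 0.1159

F = 0.116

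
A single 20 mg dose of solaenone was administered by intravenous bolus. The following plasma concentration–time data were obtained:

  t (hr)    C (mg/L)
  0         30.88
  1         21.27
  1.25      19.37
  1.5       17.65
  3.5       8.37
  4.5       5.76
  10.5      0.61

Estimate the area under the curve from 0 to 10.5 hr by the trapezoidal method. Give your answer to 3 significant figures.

AUC = 88.0 mg/L·hr

Trapezoidal AUC_0→10.5:
  [0→1]: (30.88+21.27)/2 × 1 = 26.075
  [1→1.25]: (21.27+19.37)/2 × 0.25 = 5.08
  [1.25→1.5]: (19.37+17.65)/2 × 0.25 = 4.6275
  [1.5→3.5]: (17.65+8.37)/2 × 2 = 26.02
  [3.5→4.5]: (8.37+5.76)/2 × 1 = 7.065
  [4.5→10.5]: (5.76+0.61)/2 × 6 = 19.11
  Sum = 87.9775 mg/L·hr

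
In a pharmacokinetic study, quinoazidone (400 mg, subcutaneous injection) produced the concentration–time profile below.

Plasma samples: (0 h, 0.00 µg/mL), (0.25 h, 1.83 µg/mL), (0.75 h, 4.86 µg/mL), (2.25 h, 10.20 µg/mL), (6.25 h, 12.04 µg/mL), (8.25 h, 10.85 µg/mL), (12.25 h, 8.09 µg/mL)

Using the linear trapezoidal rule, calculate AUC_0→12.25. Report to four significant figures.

Trapezoidal AUC_0→12.25:
  [0→0.25]: (0.00+1.83)/2 × 0.25 = 0.22875
  [0.25→0.75]: (1.83+4.86)/2 × 0.5 = 1.6725
  [0.75→2.25]: (4.86+10.20)/2 × 1.5 = 11.295
  [2.25→6.25]: (10.20+12.04)/2 × 4 = 44.48
  [6.25→8.25]: (12.04+10.85)/2 × 2 = 22.89
  [8.25→12.25]: (10.85+8.09)/2 × 4 = 37.88
  Sum = 118.44625 µg/mL·h

AUC = 118.4 µg/mL·h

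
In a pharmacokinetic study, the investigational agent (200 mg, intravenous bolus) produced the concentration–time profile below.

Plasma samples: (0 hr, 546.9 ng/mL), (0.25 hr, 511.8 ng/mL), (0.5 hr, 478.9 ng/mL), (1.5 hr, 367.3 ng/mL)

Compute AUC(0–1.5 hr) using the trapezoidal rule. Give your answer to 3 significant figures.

Trapezoidal AUC_0→1.5:
  [0→0.25]: (546.9+511.8)/2 × 0.25 = 132.3375
  [0.25→0.5]: (511.8+478.9)/2 × 0.25 = 123.8375
  [0.5→1.5]: (478.9+367.3)/2 × 1 = 423.1
  Sum = 679.275 ng/mL·hr

AUC = 679 ng/mL·hr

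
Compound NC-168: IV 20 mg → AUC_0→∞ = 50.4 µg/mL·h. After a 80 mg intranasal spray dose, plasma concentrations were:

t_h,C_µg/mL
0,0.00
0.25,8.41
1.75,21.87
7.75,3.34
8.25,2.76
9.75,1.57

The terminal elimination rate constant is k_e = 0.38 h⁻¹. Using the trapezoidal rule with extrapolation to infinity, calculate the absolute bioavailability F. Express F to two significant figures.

Trapezoidal AUC_0→9.75 (intranasal spray):
  [0→0.25]: (0.00+8.41)/2 × 0.25 = 1.05125
  [0.25→1.75]: (8.41+21.87)/2 × 1.5 = 22.71
  [1.75→7.75]: (21.87+3.34)/2 × 6 = 75.63
  [7.75→8.25]: (3.34+2.76)/2 × 0.5 = 1.525
  [8.25→9.75]: (2.76+1.57)/2 × 1.5 = 3.2475
  Sum = 104.16375 µg/mL·h
Tail: C_last/k_e = 1.57/0.38 = 4.132
AUC_0→∞ (intranasal spray) = 104.16375 + 4.132 = 108.29575 µg/mL·h
F = (AUC_ev/D_ev)/(AUC_iv/D_iv) = (108.29575/80)/(50.4/20) = 1.3537/2.52 = 0.5372

F = 0.54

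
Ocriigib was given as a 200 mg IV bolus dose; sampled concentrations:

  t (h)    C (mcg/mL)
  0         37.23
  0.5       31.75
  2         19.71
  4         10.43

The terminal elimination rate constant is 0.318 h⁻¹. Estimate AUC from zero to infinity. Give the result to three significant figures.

AUC = 119 mcg/mL·h

Trapezoidal AUC_0→4:
  [0→0.5]: (37.23+31.75)/2 × 0.5 = 17.245
  [0.5→2]: (31.75+19.71)/2 × 1.5 = 38.595
  [2→4]: (19.71+10.43)/2 × 2 = 30.14
  Sum = 85.98 mcg/mL·h
Extrapolated tail: C_last / k_e = 10.43 / 0.318 = 32.799
AUC_0→∞ = 85.98 + 32.799 = 118.779 mcg/mL·h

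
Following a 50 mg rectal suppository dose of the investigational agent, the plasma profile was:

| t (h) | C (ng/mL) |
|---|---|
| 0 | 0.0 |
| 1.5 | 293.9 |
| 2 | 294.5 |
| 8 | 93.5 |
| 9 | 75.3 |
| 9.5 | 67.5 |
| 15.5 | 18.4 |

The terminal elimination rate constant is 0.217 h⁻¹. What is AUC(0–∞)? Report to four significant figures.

AUC = 1994 ng/mL·h

Trapezoidal AUC_0→15.5:
  [0→1.5]: (0.0+293.9)/2 × 1.5 = 220.425
  [1.5→2]: (293.9+294.5)/2 × 0.5 = 147.1
  [2→8]: (294.5+93.5)/2 × 6 = 1164.0
  [8→9]: (93.5+75.3)/2 × 1 = 84.4
  [9→9.5]: (75.3+67.5)/2 × 0.5 = 35.7
  [9.5→15.5]: (67.5+18.4)/2 × 6 = 257.7
  Sum = 1909.325 ng/mL·h
Extrapolated tail: C_last / k_e = 18.4 / 0.217 = 84.793
AUC_0→∞ = 1909.325 + 84.793 = 1994.118 ng/mL·h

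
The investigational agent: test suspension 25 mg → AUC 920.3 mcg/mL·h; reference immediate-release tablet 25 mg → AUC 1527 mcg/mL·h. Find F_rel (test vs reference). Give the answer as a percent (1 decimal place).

F_rel = (AUC_test/D_test) / (AUC_ref/D_ref)
      = (920.3/25) / (1527/25)
      = 36.812 / 61.08 = 0.6027 = 60.27%

F_rel = 60.3%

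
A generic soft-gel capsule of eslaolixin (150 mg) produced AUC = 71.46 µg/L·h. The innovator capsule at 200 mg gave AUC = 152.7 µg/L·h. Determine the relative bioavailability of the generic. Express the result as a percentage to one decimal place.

F_rel = (AUC_test/D_test) / (AUC_ref/D_ref)
      = (71.46/150) / (152.7/200)
      = 0.4764 / 0.7635 = 0.6240 = 62.40%

F_rel = 62.4%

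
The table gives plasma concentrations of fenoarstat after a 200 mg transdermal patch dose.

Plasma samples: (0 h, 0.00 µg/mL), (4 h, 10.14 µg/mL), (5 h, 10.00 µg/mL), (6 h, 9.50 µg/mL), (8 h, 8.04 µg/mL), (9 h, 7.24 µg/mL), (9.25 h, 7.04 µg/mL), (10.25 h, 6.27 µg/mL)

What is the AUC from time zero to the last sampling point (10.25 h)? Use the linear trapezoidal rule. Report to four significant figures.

Trapezoidal AUC_0→10.25:
  [0→4]: (0.00+10.14)/2 × 4 = 20.28
  [4→5]: (10.14+10.00)/2 × 1 = 10.07
  [5→6]: (10.00+9.50)/2 × 1 = 9.75
  [6→8]: (9.50+8.04)/2 × 2 = 17.54
  [8→9]: (8.04+7.24)/2 × 1 = 7.64
  [9→9.25]: (7.24+7.04)/2 × 0.25 = 1.785
  [9.25→10.25]: (7.04+6.27)/2 × 1 = 6.655
  Sum = 73.72 µg/mL·h

AUC = 73.72 µg/mL·h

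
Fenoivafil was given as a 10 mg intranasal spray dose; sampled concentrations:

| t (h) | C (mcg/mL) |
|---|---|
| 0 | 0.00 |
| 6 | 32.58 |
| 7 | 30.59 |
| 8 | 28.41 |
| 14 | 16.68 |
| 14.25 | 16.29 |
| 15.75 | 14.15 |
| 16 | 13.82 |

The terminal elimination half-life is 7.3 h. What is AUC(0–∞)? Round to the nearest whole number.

Trapezoidal AUC_0→16:
  [0→6]: (0.00+32.58)/2 × 6 = 97.74
  [6→7]: (32.58+30.59)/2 × 1 = 31.585
  [7→8]: (30.59+28.41)/2 × 1 = 29.5
  [8→14]: (28.41+16.68)/2 × 6 = 135.27
  [14→14.25]: (16.68+16.29)/2 × 0.25 = 4.12125
  [14.25→15.75]: (16.29+14.15)/2 × 1.5 = 22.83
  [15.75→16]: (14.15+13.82)/2 × 0.25 = 3.49625
  Sum = 324.5425 mcg/mL·h
k_e = ln2 / t½ = 0.693147 / 7.3 = 0.0950 h^-1
Extrapolated tail: C_last / k_e = 13.82 / 0.095 = 145.474
AUC_0→∞ = 324.5425 + 145.474 = 470.0165 mcg/mL·h

AUC = 470 mcg/mL·h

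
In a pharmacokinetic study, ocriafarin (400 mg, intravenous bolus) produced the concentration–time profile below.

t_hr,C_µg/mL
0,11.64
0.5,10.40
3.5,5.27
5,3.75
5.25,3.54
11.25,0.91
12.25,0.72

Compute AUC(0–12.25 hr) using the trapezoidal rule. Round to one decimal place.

AUC = 50.9 µg/mL·hr

Trapezoidal AUC_0→12.25:
  [0→0.5]: (11.64+10.40)/2 × 0.5 = 5.51
  [0.5→3.5]: (10.40+5.27)/2 × 3 = 23.505
  [3.5→5]: (5.27+3.75)/2 × 1.5 = 6.765
  [5→5.25]: (3.75+3.54)/2 × 0.25 = 0.91125
  [5.25→11.25]: (3.54+0.91)/2 × 6 = 13.35
  [11.25→12.25]: (0.91+0.72)/2 × 1 = 0.815
  Sum = 50.85625 µg/mL·hr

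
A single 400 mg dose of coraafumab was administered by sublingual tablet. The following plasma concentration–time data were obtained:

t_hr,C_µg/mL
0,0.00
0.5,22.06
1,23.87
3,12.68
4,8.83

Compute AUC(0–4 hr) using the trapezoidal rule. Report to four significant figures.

Trapezoidal AUC_0→4:
  [0→0.5]: (0.00+22.06)/2 × 0.5 = 5.515
  [0.5→1]: (22.06+23.87)/2 × 0.5 = 11.4825
  [1→3]: (23.87+12.68)/2 × 2 = 36.55
  [3→4]: (12.68+8.83)/2 × 1 = 10.755
  Sum = 64.3025 µg/mL·hr

AUC = 64.30 µg/mL·hr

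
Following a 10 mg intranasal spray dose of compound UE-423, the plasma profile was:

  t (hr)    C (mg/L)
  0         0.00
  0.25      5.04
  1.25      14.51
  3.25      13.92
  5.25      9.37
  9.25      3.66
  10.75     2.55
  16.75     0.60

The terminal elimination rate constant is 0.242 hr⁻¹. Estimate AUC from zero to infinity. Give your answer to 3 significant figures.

AUC = 105 mg/L·hr

Trapezoidal AUC_0→16.75:
  [0→0.25]: (0.00+5.04)/2 × 0.25 = 0.63
  [0.25→1.25]: (5.04+14.51)/2 × 1 = 9.775
  [1.25→3.25]: (14.51+13.92)/2 × 2 = 28.43
  [3.25→5.25]: (13.92+9.37)/2 × 2 = 23.29
  [5.25→9.25]: (9.37+3.66)/2 × 4 = 26.06
  [9.25→10.75]: (3.66+2.55)/2 × 1.5 = 4.6575
  [10.75→16.75]: (2.55+0.60)/2 × 6 = 9.45
  Sum = 102.2925 mg/L·hr
Extrapolated tail: C_last / k_e = 0.60 / 0.242 = 2.479
AUC_0→∞ = 102.2925 + 2.479 = 104.7715 mg/L·hr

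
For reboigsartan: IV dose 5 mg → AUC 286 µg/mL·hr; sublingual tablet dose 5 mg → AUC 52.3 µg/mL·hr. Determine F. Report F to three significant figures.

F = 0.183

F = (AUC_ev / D_ev) / (AUC_iv / D_iv)
  = (52.3/5) / (286/5)
  = 10.46 / 57.2 = 0.1829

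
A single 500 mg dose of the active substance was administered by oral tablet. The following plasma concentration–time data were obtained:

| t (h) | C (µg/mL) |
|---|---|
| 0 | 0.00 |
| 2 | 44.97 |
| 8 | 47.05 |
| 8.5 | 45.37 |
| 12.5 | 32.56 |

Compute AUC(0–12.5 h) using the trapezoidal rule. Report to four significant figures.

AUC = 500.0 µg/mL·h

Trapezoidal AUC_0→12.5:
  [0→2]: (0.00+44.97)/2 × 2 = 44.97
  [2→8]: (44.97+47.05)/2 × 6 = 276.06
  [8→8.5]: (47.05+45.37)/2 × 0.5 = 23.105
  [8.5→12.5]: (45.37+32.56)/2 × 4 = 155.86
  Sum = 499.995 µg/mL·h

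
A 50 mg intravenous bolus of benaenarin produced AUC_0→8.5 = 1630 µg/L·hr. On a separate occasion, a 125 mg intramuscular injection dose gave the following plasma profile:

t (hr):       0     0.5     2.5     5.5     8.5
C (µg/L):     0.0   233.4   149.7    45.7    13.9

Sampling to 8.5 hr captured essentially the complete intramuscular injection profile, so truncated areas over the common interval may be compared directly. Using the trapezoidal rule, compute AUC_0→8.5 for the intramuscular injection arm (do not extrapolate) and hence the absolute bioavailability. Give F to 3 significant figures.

Trapezoidal AUC_0→8.5 (intramuscular injection):
  [0→0.5]: (0.0+233.4)/2 × 0.5 = 58.35
  [0.5→2.5]: (233.4+149.7)/2 × 2 = 383.1
  [2.5→5.5]: (149.7+45.7)/2 × 3 = 293.1
  [5.5→8.5]: (45.7+13.9)/2 × 3 = 89.4
  Sum = 823.95 µg/L·hr
F = (AUC_ev/D_ev)/(AUC_iv/D_iv) = (823.95/125)/(1630/50) = 6.5916/32.6 = 0.2022

F = 0.202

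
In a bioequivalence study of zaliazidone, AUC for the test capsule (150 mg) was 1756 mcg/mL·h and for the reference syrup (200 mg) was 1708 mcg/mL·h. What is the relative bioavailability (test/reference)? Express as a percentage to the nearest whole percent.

F_rel = (AUC_test/D_test) / (AUC_ref/D_ref)
      = (1756/150) / (1708/200)
      = 11.7067 / 8.54 = 1.3708 = 137.08%

F_rel = 137%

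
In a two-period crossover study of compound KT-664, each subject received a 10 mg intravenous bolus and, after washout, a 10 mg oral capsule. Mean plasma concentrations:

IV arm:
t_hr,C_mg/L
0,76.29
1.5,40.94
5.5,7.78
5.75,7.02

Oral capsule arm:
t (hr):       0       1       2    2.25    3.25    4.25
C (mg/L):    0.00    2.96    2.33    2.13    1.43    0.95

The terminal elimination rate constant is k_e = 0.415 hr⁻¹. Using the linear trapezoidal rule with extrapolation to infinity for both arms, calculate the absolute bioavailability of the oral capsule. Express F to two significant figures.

Trapezoidal AUC_0→5.75 (IV):
  [0→1.5]: (76.29+40.94)/2 × 1.5 = 87.9225
  [1.5→5.5]: (40.94+7.78)/2 × 4 = 97.44
  [5.5→5.75]: (7.78+7.02)/2 × 0.25 = 1.85
  Sum = 187.2125 mg/L·hr
IV tail: 7.02/0.415 = 16.916; AUC_iv,0→∞ = 187.2125 + 16.916 = 204.1285 mg/L·hr
Trapezoidal AUC_0→4.25 (oral capsule):
  [0→1]: (0.00+2.96)/2 × 1 = 1.48
  [1→2]: (2.96+2.33)/2 × 1 = 2.645
  [2→2.25]: (2.33+2.13)/2 × 0.25 = 0.5575
  [2.25→3.25]: (2.13+1.43)/2 × 1 = 1.78
  [3.25→4.25]: (1.43+0.95)/2 × 1 = 1.19
  Sum = 7.6525 mg/L·hr
oral capsule tail: 0.95/0.415 = 2.289; AUC_ev,0→∞ = 7.6525 + 2.289 = 9.9415 mg/L·hr
F = (AUC_ev/D_ev)/(AUC_iv/D_iv) = (9.9415/10)/(204.1285/10) = 0.99415/20.41285 = 0.0487

F = 0.049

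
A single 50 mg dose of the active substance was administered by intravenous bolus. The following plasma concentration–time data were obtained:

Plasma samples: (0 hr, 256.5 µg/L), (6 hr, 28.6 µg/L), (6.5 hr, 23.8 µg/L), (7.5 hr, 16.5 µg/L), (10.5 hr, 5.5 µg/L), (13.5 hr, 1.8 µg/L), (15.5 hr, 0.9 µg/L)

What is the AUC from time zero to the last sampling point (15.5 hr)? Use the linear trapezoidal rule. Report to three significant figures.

AUC = 935 µg/L·hr

Trapezoidal AUC_0→15.5:
  [0→6]: (256.5+28.6)/2 × 6 = 855.3
  [6→6.5]: (28.6+23.8)/2 × 0.5 = 13.1
  [6.5→7.5]: (23.8+16.5)/2 × 1 = 20.15
  [7.5→10.5]: (16.5+5.5)/2 × 3 = 33.0
  [10.5→13.5]: (5.5+1.8)/2 × 3 = 10.95
  [13.5→15.5]: (1.8+0.9)/2 × 2 = 2.7
  Sum = 935.2 µg/L·hr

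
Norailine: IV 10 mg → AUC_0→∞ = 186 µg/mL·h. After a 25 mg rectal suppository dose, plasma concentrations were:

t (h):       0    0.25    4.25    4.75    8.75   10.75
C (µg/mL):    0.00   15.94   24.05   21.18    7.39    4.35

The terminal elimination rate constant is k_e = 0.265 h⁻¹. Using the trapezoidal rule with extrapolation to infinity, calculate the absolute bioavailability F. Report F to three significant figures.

Trapezoidal AUC_0→10.75 (rectal suppository):
  [0→0.25]: (0.00+15.94)/2 × 0.25 = 1.9925
  [0.25→4.25]: (15.94+24.05)/2 × 4 = 79.98
  [4.25→4.75]: (24.05+21.18)/2 × 0.5 = 11.3075
  [4.75→8.75]: (21.18+7.39)/2 × 4 = 57.14
  [8.75→10.75]: (7.39+4.35)/2 × 2 = 11.74
  Sum = 162.16 µg/mL·h
Tail: C_last/k_e = 4.35/0.265 = 16.415
AUC_0→∞ (rectal suppository) = 162.16 + 16.415 = 178.575 µg/mL·h
F = (AUC_ev/D_ev)/(AUC_iv/D_iv) = (178.575/25)/(186/10) = 7.143/18.6 = 0.3840

F = 0.384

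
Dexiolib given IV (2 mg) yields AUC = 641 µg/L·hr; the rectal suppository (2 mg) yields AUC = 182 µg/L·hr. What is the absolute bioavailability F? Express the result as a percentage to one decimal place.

F = 28.4%

F = (AUC_ev / D_ev) / (AUC_iv / D_iv)
  = (182/2) / (641/2)
  = 91 / 320.5 = 0.2839
  = 28.39%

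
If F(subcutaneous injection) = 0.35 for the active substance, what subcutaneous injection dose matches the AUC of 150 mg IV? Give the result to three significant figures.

For equal systemic exposure: F × D_ev = D_iv
D_ev = D_iv / F = 150 / 0.35 = 428.571 mg

D_subcutaneous = 429 mg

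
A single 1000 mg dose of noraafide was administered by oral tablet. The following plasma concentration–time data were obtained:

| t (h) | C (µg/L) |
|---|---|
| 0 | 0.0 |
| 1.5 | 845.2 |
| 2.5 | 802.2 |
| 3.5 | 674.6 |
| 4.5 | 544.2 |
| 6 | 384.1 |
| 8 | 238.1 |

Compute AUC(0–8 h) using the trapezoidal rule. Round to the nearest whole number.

AUC = 4124 µg/L·h

Trapezoidal AUC_0→8:
  [0→1.5]: (0.0+845.2)/2 × 1.5 = 633.9
  [1.5→2.5]: (845.2+802.2)/2 × 1 = 823.7
  [2.5→3.5]: (802.2+674.6)/2 × 1 = 738.4
  [3.5→4.5]: (674.6+544.2)/2 × 1 = 609.4
  [4.5→6]: (544.2+384.1)/2 × 1.5 = 696.225
  [6→8]: (384.1+238.1)/2 × 2 = 622.2
  Sum = 4123.825 µg/L·h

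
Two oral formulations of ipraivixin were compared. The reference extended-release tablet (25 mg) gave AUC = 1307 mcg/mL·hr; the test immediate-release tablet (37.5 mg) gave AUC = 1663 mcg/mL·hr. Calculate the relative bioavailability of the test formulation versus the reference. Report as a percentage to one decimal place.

F_rel = 84.8%

F_rel = (AUC_test/D_test) / (AUC_ref/D_ref)
      = (1663/37.5) / (1307/25)
      = 44.3467 / 52.28 = 0.8483 = 84.83%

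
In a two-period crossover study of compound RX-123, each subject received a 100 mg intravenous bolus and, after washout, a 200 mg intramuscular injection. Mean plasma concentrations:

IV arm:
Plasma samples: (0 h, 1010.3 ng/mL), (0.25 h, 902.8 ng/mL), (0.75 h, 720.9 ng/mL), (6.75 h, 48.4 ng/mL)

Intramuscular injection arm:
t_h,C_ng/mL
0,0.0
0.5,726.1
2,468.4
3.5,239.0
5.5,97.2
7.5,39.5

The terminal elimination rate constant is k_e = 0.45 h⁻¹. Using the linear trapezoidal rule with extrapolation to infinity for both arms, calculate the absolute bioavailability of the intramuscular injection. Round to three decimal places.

Trapezoidal AUC_0→6.75 (IV):
  [0→0.25]: (1010.3+902.8)/2 × 0.25 = 239.1375
  [0.25→0.75]: (902.8+720.9)/2 × 0.5 = 405.925
  [0.75→6.75]: (720.9+48.4)/2 × 6 = 2307.9
  Sum = 2952.9625 ng/mL·h
IV tail: 48.4/0.45 = 107.556; AUC_iv,0→∞ = 2952.9625 + 107.556 = 3060.5185 ng/mL·h
Trapezoidal AUC_0→7.5 (intramuscular injection):
  [0→0.5]: (0.0+726.1)/2 × 0.5 = 181.525
  [0.5→2]: (726.1+468.4)/2 × 1.5 = 895.875
  [2→3.5]: (468.4+239.0)/2 × 1.5 = 530.55
  [3.5→5.5]: (239.0+97.2)/2 × 2 = 336.2
  [5.5→7.5]: (97.2+39.5)/2 × 2 = 136.7
  Sum = 2080.85 ng/mL·h
intramuscular injection tail: 39.5/0.45 = 87.778; AUC_ev,0→∞ = 2080.85 + 87.778 = 2168.628 ng/mL·h
F = (AUC_ev/D_ev)/(AUC_iv/D_iv) = (2168.628/200)/(3060.5185/100) = 10.84314/30.605185 = 0.3543

F = 0.354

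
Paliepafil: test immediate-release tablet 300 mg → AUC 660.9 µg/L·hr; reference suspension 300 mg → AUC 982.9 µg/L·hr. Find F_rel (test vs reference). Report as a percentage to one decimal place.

F_rel = 67.2%

F_rel = (AUC_test/D_test) / (AUC_ref/D_ref)
      = (660.9/300) / (982.9/300)
      = 2.203 / 3.27633 = 0.6724 = 67.24%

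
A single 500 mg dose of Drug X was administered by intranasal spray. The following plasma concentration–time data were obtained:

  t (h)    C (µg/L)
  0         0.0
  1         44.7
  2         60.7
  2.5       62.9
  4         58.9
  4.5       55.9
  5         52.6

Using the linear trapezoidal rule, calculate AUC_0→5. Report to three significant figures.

Trapezoidal AUC_0→5:
  [0→1]: (0.0+44.7)/2 × 1 = 22.35
  [1→2]: (44.7+60.7)/2 × 1 = 52.7
  [2→2.5]: (60.7+62.9)/2 × 0.5 = 30.9
  [2.5→4]: (62.9+58.9)/2 × 1.5 = 91.35
  [4→4.5]: (58.9+55.9)/2 × 0.5 = 28.7
  [4.5→5]: (55.9+52.6)/2 × 0.5 = 27.125
  Sum = 253.125 µg/L·h

AUC = 253 µg/L·h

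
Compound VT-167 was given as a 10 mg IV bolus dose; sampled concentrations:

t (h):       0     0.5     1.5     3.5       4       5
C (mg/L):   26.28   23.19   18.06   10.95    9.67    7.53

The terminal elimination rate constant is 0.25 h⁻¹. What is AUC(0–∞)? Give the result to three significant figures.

Trapezoidal AUC_0→5:
  [0→0.5]: (26.28+23.19)/2 × 0.5 = 12.3675
  [0.5→1.5]: (23.19+18.06)/2 × 1 = 20.625
  [1.5→3.5]: (18.06+10.95)/2 × 2 = 29.01
  [3.5→4]: (10.95+9.67)/2 × 0.5 = 5.155
  [4→5]: (9.67+7.53)/2 × 1 = 8.6
  Sum = 75.7575 mg/L·h
Extrapolated tail: C_last / k_e = 7.53 / 0.25 = 30.120
AUC_0→∞ = 75.7575 + 30.120 = 105.8775 mg/L·h

AUC = 106 mg/L·h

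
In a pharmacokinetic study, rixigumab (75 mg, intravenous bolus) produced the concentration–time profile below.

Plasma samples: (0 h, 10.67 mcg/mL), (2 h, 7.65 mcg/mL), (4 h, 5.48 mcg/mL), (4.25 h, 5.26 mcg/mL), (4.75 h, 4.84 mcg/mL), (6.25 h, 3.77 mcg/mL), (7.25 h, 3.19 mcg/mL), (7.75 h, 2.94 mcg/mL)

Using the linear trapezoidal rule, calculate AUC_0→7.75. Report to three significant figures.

Trapezoidal AUC_0→7.75:
  [0→2]: (10.67+7.65)/2 × 2 = 18.32
  [2→4]: (7.65+5.48)/2 × 2 = 13.13
  [4→4.25]: (5.48+5.26)/2 × 0.25 = 1.3425
  [4.25→4.75]: (5.26+4.84)/2 × 0.5 = 2.525
  [4.75→6.25]: (4.84+3.77)/2 × 1.5 = 6.4575
  [6.25→7.25]: (3.77+3.19)/2 × 1 = 3.48
  [7.25→7.75]: (3.19+2.94)/2 × 0.5 = 1.5325
  Sum = 46.7875 mcg/mL·h

AUC = 46.8 mcg/mL·h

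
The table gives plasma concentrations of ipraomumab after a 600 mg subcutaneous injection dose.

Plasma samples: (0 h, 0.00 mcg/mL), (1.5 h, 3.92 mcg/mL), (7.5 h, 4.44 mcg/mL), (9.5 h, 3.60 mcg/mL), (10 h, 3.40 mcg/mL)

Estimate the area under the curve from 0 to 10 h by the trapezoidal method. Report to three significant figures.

Trapezoidal AUC_0→10:
  [0→1.5]: (0.00+3.92)/2 × 1.5 = 2.94
  [1.5→7.5]: (3.92+4.44)/2 × 6 = 25.08
  [7.5→9.5]: (4.44+3.60)/2 × 2 = 8.04
  [9.5→10]: (3.60+3.40)/2 × 0.5 = 1.75
  Sum = 37.81 mcg/mL·h

AUC = 37.8 mcg/mL·h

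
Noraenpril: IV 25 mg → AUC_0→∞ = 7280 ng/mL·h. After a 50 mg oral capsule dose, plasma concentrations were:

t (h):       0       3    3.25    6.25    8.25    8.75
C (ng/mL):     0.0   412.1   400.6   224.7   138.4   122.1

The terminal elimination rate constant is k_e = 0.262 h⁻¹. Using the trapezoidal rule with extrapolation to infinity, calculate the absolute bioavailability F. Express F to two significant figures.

F = 0.18

Trapezoidal AUC_0→8.75 (oral capsule):
  [0→3]: (0.0+412.1)/2 × 3 = 618.15
  [3→3.25]: (412.1+400.6)/2 × 0.25 = 101.5875
  [3.25→6.25]: (400.6+224.7)/2 × 3 = 937.95
  [6.25→8.25]: (224.7+138.4)/2 × 2 = 363.1
  [8.25→8.75]: (138.4+122.1)/2 × 0.5 = 65.125
  Sum = 2085.9125 ng/mL·h
Tail: C_last/k_e = 122.1/0.262 = 466.031
AUC_0→∞ (oral capsule) = 2085.9125 + 466.031 = 2551.9435 ng/mL·h
F = (AUC_ev/D_ev)/(AUC_iv/D_iv) = (2551.9435/50)/(7280/25) = 51.03887/291.2 = 0.1753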